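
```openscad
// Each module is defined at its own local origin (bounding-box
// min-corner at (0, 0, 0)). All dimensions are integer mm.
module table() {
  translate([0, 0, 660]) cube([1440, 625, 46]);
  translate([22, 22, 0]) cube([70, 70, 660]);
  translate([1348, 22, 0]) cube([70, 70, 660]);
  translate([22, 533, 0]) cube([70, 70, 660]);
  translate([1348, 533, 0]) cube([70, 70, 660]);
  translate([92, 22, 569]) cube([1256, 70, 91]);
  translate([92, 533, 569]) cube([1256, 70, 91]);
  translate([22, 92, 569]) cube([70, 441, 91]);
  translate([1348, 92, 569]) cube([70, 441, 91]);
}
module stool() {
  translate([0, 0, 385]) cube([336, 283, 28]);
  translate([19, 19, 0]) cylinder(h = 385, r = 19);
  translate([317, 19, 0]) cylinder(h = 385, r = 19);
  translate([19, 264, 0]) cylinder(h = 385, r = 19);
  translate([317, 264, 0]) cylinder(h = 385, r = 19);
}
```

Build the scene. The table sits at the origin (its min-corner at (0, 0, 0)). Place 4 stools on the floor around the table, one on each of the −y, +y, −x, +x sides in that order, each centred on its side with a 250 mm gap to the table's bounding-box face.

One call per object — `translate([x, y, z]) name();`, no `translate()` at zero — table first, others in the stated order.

table();
translate([552, -533, 0]) stool();
translate([552, 875, 0]) stool();
translate([-586, 171, 0]) stool();
translate([1690, 171, 0]) stool();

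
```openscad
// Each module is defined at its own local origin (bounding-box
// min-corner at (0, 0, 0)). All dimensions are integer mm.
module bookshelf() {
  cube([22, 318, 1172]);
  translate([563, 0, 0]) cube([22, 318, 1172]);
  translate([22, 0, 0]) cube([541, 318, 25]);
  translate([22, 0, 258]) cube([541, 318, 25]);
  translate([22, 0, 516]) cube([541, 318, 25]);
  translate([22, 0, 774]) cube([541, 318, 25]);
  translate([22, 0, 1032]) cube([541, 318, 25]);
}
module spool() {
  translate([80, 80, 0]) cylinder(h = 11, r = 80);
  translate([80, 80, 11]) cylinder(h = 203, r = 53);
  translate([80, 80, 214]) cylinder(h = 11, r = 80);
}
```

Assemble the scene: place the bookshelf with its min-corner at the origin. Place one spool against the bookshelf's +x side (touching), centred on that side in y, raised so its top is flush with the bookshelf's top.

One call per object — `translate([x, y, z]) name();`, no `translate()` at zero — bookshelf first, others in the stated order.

bookshelf();
translate([585, 79, 947]) spool();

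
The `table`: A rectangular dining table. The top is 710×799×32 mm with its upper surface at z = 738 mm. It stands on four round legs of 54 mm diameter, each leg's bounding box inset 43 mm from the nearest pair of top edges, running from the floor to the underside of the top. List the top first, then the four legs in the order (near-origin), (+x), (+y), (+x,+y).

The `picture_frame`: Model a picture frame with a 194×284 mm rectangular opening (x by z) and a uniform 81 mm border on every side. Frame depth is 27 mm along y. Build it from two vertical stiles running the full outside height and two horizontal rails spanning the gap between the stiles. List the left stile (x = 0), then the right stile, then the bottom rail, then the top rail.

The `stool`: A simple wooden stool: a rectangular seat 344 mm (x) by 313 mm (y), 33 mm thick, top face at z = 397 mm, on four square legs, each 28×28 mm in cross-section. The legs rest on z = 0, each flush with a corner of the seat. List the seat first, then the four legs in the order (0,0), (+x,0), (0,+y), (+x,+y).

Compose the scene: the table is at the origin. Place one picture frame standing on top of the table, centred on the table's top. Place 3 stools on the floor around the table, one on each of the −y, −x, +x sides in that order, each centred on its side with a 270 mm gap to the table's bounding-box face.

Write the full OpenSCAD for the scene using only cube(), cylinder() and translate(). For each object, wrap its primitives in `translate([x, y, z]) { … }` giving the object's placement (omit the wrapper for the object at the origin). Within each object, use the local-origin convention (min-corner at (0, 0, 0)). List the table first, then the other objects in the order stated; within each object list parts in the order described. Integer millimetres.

translate([0, 0, 706]) cube([710, 799, 32]);
translate([70, 70, 0]) cylinder(h = 706, r = 27);
translate([640, 70, 0]) cylinder(h = 706, r = 27);
translate([70, 729, 0]) cylinder(h = 706, r = 27);
translate([640, 729, 0]) cylinder(h = 706, r = 27);
translate([177, 386, 738]) {
  cube([81, 27, 446]);
  translate([275, 0, 0]) cube([81, 27, 446]);
  translate([81, 0, 0]) cube([194, 27, 81]);
  translate([81, 0, 365]) cube([194, 27, 81]);
}
translate([183, -583, 0]) {
  translate([0, 0, 364]) cube([344, 313, 33]);
  cube([28, 28, 364]);
  translate([316, 0, 0]) cube([28, 28, 364]);
  translate([0, 285, 0]) cube([28, 28, 364]);
  translate([316, 285, 0]) cube([28, 28, 364]);
}
translate([-614, 243, 0]) {
  translate([0, 0, 364]) cube([344, 313, 33]);
  cube([28, 28, 364]);
  translate([316, 0, 0]) cube([28, 28, 364]);
  translate([0, 285, 0]) cube([28, 28, 364]);
  translate([316, 285, 0]) cube([28, 28, 364]);
}
translate([980, 243, 0]) {
  translate([0, 0, 364]) cube([344, 313, 33]);
  cube([28, 28, 364]);
  translate([316, 0, 0]) cube([28, 28, 364]);
  translate([0, 285, 0]) cube([28, 28, 364]);
  translate([316, 285, 0]) cube([28, 28, 364]);
}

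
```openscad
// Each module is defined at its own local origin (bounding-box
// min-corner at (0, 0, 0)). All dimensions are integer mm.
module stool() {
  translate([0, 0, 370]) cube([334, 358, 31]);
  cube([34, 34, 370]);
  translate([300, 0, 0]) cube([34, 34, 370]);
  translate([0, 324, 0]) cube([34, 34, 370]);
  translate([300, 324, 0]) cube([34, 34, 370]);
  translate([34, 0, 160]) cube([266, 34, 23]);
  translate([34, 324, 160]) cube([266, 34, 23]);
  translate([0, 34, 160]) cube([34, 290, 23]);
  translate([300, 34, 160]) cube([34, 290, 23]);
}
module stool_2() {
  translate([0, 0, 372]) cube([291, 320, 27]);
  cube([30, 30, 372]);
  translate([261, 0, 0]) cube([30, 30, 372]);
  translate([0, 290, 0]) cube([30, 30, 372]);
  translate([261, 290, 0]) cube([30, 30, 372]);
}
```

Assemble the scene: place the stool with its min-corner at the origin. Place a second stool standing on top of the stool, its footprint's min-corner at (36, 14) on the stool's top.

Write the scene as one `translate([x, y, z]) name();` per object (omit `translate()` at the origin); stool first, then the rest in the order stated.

stool();
translate([36, 14, 401]) stool_2();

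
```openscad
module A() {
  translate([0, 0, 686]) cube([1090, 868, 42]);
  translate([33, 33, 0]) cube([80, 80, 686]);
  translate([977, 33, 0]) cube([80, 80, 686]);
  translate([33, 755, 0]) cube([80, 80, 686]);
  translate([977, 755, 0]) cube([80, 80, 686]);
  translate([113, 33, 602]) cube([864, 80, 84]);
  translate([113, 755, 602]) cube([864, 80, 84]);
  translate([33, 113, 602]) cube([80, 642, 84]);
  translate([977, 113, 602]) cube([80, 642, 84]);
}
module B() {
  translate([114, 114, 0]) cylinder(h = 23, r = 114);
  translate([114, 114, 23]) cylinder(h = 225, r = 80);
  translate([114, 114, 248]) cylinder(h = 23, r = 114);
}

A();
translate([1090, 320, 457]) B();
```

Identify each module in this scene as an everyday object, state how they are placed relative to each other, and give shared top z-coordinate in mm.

Both tops at z = 728 mm.

A is a table. B is a spool. The spool is beside the table with their tops flush at z = 728. The shared top z-coordinate is 728 mm.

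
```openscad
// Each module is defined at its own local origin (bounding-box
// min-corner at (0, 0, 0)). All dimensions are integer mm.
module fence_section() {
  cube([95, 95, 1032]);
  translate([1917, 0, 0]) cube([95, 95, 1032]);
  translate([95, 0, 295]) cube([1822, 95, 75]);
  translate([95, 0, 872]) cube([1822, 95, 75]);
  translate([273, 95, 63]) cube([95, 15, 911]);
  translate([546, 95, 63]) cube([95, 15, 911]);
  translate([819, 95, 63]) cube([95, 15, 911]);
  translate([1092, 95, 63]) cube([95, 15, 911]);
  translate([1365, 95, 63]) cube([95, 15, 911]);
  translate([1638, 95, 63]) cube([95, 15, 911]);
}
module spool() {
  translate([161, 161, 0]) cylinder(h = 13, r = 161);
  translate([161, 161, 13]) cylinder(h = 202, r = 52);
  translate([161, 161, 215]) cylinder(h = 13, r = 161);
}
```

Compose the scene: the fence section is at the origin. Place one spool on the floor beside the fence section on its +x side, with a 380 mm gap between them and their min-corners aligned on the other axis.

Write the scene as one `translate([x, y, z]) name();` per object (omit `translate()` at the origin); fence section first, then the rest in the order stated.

fence_section();
translate([2392, 0, 0]) spool();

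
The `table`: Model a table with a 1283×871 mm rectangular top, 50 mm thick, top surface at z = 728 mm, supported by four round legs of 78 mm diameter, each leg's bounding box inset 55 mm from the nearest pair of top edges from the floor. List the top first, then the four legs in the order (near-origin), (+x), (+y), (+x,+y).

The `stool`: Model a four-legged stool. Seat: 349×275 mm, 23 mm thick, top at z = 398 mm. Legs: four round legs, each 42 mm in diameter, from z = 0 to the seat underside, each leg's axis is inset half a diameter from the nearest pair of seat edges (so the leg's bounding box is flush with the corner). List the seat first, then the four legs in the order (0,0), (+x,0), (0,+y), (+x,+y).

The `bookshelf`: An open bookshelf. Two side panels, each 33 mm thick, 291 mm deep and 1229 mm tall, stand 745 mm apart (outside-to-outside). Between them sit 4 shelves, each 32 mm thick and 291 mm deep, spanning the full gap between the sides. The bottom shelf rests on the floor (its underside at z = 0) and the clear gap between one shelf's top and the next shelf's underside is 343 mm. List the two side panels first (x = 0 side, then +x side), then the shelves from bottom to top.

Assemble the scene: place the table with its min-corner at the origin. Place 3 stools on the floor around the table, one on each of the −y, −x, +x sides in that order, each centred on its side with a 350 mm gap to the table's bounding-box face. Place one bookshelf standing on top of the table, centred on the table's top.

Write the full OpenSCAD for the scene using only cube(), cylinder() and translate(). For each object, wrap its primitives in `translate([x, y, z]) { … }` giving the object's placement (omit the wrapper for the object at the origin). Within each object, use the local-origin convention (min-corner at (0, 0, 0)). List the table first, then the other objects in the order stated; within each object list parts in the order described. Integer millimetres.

translate([0, 0, 678]) cube([1283, 871, 50]);
translate([94, 94, 0]) cylinder(h = 678, r = 39);
translate([1189, 94, 0]) cylinder(h = 678, r = 39);
translate([94, 777, 0]) cylinder(h = 678, r = 39);
translate([1189, 777, 0]) cylinder(h = 678, r = 39);
translate([467, -625, 0]) {
  translate([0, 0, 375]) cube([349, 275, 23]);
  translate([21, 21, 0]) cylinder(h = 375, r = 21);
  translate([328, 21, 0]) cylinder(h = 375, r = 21);
  translate([21, 254, 0]) cylinder(h = 375, r = 21);
  translate([328, 254, 0]) cylinder(h = 375, r = 21);
}
translate([-699, 298, 0]) {
  translate([0, 0, 375]) cube([349, 275, 23]);
  translate([21, 21, 0]) cylinder(h = 375, r = 21);
  translate([328, 21, 0]) cylinder(h = 375, r = 21);
  translate([21, 254, 0]) cylinder(h = 375, r = 21);
  translate([328, 254, 0]) cylinder(h = 375, r = 21);
}
translate([1633, 298, 0]) {
  translate([0, 0, 375]) cube([349, 275, 23]);
  translate([21, 21, 0]) cylinder(h = 375, r = 21);
  translate([328, 21, 0]) cylinder(h = 375, r = 21);
  translate([21, 254, 0]) cylinder(h = 375, r = 21);
  translate([328, 254, 0]) cylinder(h = 375, r = 21);
}
translate([269, 290, 728]) {
  cube([33, 291, 1229]);
  translate([712, 0, 0]) cube([33, 291, 1229]);
  translate([33, 0, 0]) cube([679, 291, 32]);
  translate([33, 0, 375]) cube([679, 291, 32]);
  translate([33, 0, 750]) cube([679, 291, 32]);
  translate([33, 0, 1125]) cube([679, 291, 32]);
}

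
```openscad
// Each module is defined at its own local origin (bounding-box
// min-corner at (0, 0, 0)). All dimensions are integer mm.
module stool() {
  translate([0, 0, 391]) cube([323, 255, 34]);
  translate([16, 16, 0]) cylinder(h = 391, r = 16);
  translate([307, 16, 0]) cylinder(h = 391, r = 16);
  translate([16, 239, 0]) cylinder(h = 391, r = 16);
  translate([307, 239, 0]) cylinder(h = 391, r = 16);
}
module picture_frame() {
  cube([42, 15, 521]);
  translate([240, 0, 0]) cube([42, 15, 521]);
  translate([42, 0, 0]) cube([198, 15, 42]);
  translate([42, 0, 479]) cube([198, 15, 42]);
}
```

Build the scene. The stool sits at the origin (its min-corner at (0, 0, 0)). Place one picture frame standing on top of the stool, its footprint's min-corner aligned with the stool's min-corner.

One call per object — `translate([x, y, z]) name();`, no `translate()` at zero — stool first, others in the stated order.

stool();
translate([0, 0, 425]) picture_frame();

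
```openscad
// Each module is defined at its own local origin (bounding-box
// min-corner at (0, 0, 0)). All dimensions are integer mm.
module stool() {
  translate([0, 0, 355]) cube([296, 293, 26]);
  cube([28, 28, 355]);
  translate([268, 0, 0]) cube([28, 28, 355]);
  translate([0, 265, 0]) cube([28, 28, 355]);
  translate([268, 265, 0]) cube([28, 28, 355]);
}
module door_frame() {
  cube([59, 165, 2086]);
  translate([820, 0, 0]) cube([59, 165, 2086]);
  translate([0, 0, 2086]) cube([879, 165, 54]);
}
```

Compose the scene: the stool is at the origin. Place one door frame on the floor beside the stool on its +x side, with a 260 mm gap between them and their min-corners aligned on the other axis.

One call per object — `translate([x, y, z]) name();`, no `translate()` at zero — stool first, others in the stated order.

stool();
translate([556, 0, 0]) door_frame();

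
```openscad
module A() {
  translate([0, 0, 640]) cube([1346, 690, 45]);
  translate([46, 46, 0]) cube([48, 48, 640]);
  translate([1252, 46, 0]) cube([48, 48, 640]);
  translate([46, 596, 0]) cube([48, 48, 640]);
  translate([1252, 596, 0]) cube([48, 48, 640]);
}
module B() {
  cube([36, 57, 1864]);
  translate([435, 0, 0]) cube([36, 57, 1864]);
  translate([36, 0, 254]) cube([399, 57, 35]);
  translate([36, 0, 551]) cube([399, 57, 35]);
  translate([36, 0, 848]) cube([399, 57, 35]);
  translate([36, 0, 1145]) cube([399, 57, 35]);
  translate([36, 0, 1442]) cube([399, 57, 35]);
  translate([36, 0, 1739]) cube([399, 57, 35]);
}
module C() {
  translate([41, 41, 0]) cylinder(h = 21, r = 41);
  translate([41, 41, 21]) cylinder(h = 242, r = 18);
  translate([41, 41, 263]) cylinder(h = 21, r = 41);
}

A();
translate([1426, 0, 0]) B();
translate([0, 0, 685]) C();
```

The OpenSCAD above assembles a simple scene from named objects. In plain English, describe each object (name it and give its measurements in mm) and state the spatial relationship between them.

A is a rectangular dining table. The top is 1346×690×45 mm with its upper surface at z = 685 mm. It stands on four 48×48 mm square legs, each inset 46 mm from the nearest pair of top edges, running from the floor to the underside of the top.

B is a wooden ladder with two side rails of 36×57 mm section and 1864 mm height, set 471 mm apart overall. Between them run 6 rectangular rungs (57 mm deep, 35 mm thick), front faces flush with the rails' −y face. The bottom of the first rung is 254 mm above the floor and each subsequent rung is 297 mm higher than the one below.

C is a spool: two coaxial disc flanges of radius 41 mm and thickness 21 mm, joined by a core cylinder of radius 18 mm and height 242 mm. The lower flange rests on z = 0 and the three cylinders share a vertical axis.

The ladder is on the floor beside the table on its +x side. The spool is on top of the table.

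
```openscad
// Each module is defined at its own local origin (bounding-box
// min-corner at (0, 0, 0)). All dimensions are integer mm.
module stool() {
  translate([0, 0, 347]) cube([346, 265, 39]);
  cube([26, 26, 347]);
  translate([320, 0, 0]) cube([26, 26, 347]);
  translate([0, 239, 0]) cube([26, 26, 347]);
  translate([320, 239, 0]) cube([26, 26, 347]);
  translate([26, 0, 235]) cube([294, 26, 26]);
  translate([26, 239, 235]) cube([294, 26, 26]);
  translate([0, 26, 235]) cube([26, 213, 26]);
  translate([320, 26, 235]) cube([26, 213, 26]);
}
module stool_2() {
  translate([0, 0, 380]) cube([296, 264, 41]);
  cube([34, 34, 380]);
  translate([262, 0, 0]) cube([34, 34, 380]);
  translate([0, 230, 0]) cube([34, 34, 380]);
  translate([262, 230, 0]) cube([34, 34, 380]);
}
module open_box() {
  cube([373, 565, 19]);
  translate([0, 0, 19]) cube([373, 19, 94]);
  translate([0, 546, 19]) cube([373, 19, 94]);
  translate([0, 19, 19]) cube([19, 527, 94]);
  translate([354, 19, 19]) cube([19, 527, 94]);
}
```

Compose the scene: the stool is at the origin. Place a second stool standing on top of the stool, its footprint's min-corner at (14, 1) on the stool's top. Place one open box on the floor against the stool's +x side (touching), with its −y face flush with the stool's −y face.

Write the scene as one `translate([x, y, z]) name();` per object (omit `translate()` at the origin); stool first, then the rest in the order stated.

stool();
translate([14, 1, 386]) stool_2();
translate([346, 0, 0]) open_box();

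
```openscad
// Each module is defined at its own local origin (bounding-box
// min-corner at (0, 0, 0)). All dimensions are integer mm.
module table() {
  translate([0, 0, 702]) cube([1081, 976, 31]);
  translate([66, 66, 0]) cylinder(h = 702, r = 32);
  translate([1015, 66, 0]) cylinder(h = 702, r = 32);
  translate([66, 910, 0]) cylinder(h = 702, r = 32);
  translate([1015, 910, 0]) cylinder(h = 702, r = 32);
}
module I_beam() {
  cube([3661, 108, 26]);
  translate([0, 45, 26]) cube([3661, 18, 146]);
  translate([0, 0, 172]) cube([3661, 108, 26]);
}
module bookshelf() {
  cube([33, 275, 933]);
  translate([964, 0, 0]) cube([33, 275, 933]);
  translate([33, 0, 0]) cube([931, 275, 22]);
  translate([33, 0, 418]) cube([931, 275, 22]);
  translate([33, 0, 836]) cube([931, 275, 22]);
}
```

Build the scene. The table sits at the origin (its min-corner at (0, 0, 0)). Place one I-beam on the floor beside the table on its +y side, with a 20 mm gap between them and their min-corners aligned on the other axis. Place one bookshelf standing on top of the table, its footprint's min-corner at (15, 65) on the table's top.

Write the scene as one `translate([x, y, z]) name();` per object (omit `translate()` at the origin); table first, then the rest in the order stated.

table();
translate([0, 996, 0]) I_beam();
translate([15, 65, 733]) bookshelf();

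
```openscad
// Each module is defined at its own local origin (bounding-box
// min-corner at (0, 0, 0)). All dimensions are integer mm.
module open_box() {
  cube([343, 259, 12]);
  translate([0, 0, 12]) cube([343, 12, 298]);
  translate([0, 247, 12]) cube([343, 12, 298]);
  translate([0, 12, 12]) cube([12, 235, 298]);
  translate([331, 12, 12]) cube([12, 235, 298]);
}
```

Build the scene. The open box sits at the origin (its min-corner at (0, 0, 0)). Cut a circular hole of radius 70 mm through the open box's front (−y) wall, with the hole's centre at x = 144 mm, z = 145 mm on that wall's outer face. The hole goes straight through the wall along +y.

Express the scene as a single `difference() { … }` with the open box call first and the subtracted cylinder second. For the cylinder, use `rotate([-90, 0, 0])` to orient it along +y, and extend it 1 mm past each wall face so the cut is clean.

difference() {
  open_box();
  translate([144, -1, 145]) rotate([-90, 0, 0]) cylinder(h = 14, r = 70);
}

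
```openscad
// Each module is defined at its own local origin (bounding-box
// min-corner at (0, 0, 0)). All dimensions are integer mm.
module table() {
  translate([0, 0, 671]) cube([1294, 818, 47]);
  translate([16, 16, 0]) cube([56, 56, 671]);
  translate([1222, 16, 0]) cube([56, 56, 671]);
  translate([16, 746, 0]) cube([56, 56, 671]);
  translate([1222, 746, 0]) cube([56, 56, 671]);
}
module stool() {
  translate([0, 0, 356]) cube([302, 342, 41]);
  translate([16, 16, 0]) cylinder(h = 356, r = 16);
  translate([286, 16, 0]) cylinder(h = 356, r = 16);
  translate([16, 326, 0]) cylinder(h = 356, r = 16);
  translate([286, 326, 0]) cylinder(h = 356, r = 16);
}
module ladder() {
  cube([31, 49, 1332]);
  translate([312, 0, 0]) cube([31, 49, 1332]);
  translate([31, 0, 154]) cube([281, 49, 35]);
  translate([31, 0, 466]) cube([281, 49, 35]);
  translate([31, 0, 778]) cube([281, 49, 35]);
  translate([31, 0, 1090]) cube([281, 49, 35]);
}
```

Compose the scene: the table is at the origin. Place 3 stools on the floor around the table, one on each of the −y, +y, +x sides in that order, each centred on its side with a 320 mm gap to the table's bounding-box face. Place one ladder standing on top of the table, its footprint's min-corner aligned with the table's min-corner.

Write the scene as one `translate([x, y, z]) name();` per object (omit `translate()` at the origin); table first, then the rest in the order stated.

table();
translate([496, -662, 0]) stool();
translate([496, 1138, 0]) stool();
translate([1614, 238, 0]) stool();
translate([0, 0, 718]) ladder();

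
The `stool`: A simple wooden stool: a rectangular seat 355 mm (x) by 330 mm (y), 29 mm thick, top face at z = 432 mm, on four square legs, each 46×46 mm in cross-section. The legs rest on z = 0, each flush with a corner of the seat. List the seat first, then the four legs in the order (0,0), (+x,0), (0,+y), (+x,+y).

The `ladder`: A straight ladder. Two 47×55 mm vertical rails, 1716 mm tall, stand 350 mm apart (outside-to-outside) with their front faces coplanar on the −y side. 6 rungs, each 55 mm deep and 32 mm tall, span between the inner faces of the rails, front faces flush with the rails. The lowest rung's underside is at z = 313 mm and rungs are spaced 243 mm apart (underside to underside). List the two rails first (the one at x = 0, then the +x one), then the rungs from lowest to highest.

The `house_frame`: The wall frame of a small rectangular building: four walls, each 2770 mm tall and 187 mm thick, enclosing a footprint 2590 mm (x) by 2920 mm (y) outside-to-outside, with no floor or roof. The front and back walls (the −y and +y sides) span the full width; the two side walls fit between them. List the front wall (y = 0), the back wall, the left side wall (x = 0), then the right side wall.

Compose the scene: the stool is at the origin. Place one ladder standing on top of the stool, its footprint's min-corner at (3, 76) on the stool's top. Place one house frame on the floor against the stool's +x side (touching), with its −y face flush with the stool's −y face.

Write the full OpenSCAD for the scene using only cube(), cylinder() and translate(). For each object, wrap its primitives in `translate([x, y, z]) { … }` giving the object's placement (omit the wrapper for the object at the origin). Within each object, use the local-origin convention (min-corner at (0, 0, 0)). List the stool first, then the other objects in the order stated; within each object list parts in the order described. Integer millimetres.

translate([0, 0, 403]) cube([355, 330, 29]);
cube([46, 46, 403]);
translate([309, 0, 0]) cube([46, 46, 403]);
translate([0, 284, 0]) cube([46, 46, 403]);
translate([309, 284, 0]) cube([46, 46, 403]);
translate([3, 76, 432]) {
  cube([47, 55, 1716]);
  translate([303, 0, 0]) cube([47, 55, 1716]);
  translate([47, 0, 313]) cube([256, 55, 32]);
  translate([47, 0, 556]) cube([256, 55, 32]);
  translate([47, 0, 799]) cube([256, 55, 32]);
  translate([47, 0, 1042]) cube([256, 55, 32]);
  translate([47, 0, 1285]) cube([256, 55, 32]);
  translate([47, 0, 1528]) cube([256, 55, 32]);
}
translate([355, 0, 0]) {
  cube([2590, 187, 2770]);
  translate([0, 2733, 0]) cube([2590, 187, 2770]);
  translate([0, 187, 0]) cube([187, 2546, 2770]);
  translate([2403, 187, 0]) cube([187, 2546, 2770]);
}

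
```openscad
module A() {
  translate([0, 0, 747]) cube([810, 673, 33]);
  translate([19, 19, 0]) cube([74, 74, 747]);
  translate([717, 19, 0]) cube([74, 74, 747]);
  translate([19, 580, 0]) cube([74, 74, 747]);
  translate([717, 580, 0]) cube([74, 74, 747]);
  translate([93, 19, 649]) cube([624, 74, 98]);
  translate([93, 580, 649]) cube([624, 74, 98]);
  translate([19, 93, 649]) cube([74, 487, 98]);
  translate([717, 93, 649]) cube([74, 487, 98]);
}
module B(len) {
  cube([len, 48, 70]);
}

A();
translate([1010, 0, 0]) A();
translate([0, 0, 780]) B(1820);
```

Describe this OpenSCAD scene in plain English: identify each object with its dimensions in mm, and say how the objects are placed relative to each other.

A is a table: top 810 mm (x) × 673 mm (y), 33 mm thick, upper face at z = 780 mm, on four 74×74 mm square legs, each inset 19 mm from the nearest pair of top edges, running from z = 0 to the bottom of the top. Four apron rails, 74 mm thick and 98 mm tall, run between adjacent legs with their top edges flush with the underside of the top and their outer faces flush with the legs' outer faces.

B is a rectangular beam 1820 mm long (x), 48 mm deep (y), 70 mm thick (z).

The beam spans the tops of two tables placed 200 mm apart, resting at z = 780 mm.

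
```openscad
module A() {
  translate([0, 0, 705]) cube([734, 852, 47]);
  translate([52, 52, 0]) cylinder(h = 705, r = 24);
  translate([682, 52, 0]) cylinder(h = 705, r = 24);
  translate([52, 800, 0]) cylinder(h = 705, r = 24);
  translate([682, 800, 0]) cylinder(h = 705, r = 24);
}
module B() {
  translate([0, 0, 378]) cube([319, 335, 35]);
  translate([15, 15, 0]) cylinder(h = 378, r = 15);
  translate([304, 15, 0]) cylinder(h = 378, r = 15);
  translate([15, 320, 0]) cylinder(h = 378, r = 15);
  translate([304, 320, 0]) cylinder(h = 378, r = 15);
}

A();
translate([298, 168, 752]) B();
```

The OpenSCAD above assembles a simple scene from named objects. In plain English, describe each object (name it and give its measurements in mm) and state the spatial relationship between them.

A is a rectangular dining table. The top is 734×852×47 mm with its upper surface at z = 752 mm. It stands on four round legs of 48 mm diameter, each leg's bounding box inset 28 mm from the nearest pair of top edges, running from the floor to the underside of the top.

B is a four-legged stool. The seat is a 319×335×35 mm slab whose top surface is at z = 413 mm; four round legs, each 30 mm in diameter, run from the floor (z = 0) to the underside of the seat, each leg's axis is inset half a diameter from the nearest pair of seat edges (so the leg's bounding box is flush with the corner).

The stool is on top of the table.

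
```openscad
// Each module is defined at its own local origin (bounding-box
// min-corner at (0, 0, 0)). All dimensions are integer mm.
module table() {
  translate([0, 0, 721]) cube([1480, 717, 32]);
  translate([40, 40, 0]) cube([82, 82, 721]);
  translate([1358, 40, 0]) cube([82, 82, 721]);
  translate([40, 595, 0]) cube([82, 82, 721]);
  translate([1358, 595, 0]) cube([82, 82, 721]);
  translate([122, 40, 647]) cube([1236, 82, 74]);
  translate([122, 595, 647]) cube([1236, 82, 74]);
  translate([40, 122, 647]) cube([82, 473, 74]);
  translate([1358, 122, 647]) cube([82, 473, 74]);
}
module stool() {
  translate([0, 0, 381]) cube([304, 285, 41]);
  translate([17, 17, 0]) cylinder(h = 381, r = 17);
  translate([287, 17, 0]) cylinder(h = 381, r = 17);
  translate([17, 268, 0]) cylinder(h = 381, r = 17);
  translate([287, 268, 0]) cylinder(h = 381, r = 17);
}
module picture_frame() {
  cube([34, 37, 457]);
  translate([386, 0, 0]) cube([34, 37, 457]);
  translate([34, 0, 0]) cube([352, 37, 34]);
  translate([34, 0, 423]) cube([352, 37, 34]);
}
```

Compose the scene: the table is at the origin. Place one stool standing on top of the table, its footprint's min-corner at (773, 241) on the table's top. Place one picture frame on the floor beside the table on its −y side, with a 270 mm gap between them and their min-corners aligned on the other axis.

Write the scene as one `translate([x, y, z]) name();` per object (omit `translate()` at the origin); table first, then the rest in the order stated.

table();
translate([773, 241, 753]) stool();
translate([0, -307, 0]) picture_frame();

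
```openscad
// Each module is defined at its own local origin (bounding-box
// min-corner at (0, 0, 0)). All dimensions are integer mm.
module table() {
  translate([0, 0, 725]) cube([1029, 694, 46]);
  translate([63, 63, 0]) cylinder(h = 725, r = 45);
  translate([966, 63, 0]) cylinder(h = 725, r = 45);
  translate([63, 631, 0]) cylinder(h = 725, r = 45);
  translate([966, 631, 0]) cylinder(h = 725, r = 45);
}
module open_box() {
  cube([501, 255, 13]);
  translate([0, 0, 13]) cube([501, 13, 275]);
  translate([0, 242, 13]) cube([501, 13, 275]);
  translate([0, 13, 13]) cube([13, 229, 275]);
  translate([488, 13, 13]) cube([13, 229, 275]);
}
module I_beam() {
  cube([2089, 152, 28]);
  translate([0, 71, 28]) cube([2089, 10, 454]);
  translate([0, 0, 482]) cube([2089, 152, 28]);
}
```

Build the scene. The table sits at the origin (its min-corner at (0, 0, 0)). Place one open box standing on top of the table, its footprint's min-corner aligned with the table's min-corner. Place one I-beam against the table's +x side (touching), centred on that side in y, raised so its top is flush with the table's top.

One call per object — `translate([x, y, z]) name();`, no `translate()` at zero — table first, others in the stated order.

table();
translate([0, 0, 771]) open_box();
translate([1029, 271, 261]) I_beam();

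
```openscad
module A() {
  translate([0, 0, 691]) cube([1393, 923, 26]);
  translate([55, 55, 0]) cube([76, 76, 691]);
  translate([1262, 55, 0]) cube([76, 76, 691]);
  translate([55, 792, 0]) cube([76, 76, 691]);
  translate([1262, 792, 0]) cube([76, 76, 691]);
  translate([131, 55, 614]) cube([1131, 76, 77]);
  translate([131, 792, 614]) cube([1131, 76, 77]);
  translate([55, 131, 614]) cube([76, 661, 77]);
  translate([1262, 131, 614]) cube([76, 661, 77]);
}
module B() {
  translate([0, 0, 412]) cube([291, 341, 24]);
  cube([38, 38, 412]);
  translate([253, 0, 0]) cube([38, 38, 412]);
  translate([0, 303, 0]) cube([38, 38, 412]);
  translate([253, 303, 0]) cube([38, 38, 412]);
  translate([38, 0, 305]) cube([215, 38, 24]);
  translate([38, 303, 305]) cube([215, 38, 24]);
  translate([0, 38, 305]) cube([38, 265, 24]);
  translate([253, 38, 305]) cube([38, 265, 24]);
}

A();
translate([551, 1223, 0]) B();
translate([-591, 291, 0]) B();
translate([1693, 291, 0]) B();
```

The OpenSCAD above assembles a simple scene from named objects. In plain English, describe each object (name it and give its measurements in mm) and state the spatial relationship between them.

A is a rectangular dining table. The top is 1393×923×26 mm with its upper surface at z = 717 mm. It stands on four 76×76 mm square legs, each inset 55 mm from the nearest pair of top edges, running from the floor to the underside of the top. Four apron rails, 76 mm thick and 77 mm tall, run between adjacent legs with their top edges flush with the underside of the top and their outer faces flush with the legs' outer faces.

B is a four-legged stool. The seat is 291×341 mm, 24 mm thick, top at z = 436 mm. It stands on four square legs, each 38×38 mm in cross-section, from z = 0 to the seat underside, each flush with a corner of the seat. Four stretchers, 38 mm wide and 24 mm tall, connect adjacent legs with their undersides at z = 305 mm, each running between the inner faces of the legs it joins and aligned with the legs' outer faces on the other axis.

Three stools sit around the table at the +y, −x, +x sides.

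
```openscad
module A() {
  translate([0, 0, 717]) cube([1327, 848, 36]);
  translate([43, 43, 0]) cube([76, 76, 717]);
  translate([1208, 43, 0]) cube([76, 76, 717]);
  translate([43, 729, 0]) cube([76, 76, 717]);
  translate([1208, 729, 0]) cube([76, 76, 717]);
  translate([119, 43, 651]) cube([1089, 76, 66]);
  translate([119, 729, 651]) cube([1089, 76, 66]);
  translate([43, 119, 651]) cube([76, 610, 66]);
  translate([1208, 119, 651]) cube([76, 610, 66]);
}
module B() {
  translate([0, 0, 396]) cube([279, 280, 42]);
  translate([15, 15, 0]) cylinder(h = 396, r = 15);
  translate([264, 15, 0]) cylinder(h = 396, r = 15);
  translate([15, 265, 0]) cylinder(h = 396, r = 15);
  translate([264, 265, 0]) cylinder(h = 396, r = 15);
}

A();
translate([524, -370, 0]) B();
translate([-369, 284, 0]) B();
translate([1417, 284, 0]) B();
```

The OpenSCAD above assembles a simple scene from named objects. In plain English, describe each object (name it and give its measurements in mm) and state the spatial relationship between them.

A is a table with a 1327×848 mm rectangular top, 36 mm thick, top surface at z = 753 mm, supported by four 76×76 mm square legs, each inset 43 mm from the nearest pair of top edges, running from the floor. Four apron rails, 76 mm thick and 66 mm tall, run between adjacent legs with their top edges flush with the underside of the top and their outer faces flush with the legs' outer faces.

B is a simple wooden stool: a rectangular seat 279 mm (x) by 280 mm (y), 42 mm thick, top face at z = 438 mm, on four round legs, each 30 mm in diameter. The legs rest on z = 0, each leg's axis is inset half a diameter from the nearest pair of seat edges (so the leg's bounding box is flush with the corner).

Three stools sit around the table at the −y, −x, +x sides.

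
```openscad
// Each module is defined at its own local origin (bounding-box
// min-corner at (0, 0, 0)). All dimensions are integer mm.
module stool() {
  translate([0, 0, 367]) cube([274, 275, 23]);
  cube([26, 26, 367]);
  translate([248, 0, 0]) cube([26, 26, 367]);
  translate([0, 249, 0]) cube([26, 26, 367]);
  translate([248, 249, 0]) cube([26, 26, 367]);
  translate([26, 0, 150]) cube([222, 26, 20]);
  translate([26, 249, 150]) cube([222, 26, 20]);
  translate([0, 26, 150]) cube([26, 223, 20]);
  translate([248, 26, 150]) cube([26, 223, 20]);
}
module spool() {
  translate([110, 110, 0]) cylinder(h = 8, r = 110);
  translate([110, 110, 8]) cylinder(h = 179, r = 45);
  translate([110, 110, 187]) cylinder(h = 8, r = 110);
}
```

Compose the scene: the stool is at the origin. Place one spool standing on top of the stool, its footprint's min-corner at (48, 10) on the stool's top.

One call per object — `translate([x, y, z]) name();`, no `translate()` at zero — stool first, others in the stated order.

stool();
translate([48, 10, 390]) spool();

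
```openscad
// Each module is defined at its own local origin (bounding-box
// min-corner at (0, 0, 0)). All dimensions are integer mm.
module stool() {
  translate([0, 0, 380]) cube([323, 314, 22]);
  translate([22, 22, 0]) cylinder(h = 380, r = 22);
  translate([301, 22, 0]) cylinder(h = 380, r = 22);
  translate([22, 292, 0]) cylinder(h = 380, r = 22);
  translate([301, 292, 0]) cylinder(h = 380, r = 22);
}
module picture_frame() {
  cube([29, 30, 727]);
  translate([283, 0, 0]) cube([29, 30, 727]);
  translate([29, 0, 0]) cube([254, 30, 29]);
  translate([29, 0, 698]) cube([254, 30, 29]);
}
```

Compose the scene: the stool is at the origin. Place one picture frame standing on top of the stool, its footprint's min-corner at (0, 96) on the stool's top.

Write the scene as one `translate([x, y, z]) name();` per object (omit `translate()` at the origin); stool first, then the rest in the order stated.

stool();
translate([0, 96, 402]) picture_frame();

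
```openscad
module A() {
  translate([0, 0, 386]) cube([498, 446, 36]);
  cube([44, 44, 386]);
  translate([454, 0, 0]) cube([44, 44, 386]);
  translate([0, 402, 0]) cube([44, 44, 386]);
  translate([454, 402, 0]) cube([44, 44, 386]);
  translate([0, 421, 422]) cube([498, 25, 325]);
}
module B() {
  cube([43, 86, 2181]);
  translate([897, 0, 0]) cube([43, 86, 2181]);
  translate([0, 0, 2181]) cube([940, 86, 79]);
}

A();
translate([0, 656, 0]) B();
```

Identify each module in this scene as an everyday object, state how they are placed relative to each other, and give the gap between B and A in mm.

The door frame's nearest face is 210 mm from the chair's +y face.

A is a chair. B is a door frame. The door frame is on the floor beside the chair on its +y side. The gap between the door frame and the chair is 210 mm.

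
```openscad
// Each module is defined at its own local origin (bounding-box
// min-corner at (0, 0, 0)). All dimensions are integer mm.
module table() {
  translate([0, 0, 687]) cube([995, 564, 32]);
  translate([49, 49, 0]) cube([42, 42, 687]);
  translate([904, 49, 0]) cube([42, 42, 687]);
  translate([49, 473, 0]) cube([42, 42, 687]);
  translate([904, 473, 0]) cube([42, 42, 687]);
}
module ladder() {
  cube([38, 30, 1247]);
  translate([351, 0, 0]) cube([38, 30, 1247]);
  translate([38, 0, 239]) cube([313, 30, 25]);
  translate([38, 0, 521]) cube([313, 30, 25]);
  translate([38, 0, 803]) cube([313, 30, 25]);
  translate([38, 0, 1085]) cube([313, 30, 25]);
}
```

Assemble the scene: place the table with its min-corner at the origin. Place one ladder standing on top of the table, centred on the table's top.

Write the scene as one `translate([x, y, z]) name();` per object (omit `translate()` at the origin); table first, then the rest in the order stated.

table();
translate([303, 267, 719]) ladder();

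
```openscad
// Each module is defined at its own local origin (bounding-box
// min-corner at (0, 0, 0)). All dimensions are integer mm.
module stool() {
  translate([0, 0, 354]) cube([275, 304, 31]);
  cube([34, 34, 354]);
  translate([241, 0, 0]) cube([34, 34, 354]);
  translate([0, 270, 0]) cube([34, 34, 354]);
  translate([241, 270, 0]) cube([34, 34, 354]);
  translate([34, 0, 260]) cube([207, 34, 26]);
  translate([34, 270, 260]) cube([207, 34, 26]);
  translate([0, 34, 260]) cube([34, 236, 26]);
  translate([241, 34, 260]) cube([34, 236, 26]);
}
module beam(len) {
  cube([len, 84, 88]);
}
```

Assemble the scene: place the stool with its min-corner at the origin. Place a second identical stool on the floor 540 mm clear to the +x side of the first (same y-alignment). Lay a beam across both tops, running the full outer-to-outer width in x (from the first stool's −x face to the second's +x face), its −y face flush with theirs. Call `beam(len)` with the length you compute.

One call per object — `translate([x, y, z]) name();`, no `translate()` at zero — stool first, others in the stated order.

stool();
translate([815, 0, 0]) stool();
translate([0, 0, 385]) beam(1090);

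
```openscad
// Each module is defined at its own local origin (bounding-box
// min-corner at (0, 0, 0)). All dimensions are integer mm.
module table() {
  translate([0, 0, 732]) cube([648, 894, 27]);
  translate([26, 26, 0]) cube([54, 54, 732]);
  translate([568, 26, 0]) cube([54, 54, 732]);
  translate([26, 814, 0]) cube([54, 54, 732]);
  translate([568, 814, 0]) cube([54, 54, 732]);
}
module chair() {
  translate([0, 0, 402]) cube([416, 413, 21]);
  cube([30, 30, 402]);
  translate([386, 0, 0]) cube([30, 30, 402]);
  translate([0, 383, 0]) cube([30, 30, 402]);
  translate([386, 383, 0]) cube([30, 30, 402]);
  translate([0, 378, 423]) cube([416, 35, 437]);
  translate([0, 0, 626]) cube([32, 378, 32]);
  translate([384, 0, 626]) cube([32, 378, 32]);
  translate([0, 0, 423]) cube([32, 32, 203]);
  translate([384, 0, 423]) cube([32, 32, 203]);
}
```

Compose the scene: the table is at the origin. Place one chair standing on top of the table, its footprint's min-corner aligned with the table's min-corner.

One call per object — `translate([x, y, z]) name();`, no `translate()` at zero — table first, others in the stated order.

table();
translate([0, 0, 759]) chair();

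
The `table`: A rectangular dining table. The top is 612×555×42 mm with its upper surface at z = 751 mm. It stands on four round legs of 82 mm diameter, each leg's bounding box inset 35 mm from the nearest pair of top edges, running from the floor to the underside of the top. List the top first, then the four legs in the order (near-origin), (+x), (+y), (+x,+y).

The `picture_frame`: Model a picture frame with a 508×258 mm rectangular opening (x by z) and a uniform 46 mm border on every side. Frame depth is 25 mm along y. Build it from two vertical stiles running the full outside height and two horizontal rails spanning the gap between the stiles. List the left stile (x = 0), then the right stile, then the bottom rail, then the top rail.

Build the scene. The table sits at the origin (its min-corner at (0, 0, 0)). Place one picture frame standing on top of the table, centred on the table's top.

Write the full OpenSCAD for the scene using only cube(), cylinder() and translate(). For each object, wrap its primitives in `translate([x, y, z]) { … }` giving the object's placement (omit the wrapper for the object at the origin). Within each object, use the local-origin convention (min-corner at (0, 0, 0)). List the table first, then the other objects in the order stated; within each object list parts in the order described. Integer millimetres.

translate([0, 0, 709]) cube([612, 555, 42]);
translate([76, 76, 0]) cylinder(h = 709, r = 41);
translate([536, 76, 0]) cylinder(h = 709, r = 41);
translate([76, 479, 0]) cylinder(h = 709, r = 41);
translate([536, 479, 0]) cylinder(h = 709, r = 41);
translate([6, 265, 751]) {
  cube([46, 25, 350]);
  translate([554, 0, 0]) cube([46, 25, 350]);
  translate([46, 0, 0]) cube([508, 25, 46]);
  translate([46, 0, 304]) cube([508, 25, 46]);
}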